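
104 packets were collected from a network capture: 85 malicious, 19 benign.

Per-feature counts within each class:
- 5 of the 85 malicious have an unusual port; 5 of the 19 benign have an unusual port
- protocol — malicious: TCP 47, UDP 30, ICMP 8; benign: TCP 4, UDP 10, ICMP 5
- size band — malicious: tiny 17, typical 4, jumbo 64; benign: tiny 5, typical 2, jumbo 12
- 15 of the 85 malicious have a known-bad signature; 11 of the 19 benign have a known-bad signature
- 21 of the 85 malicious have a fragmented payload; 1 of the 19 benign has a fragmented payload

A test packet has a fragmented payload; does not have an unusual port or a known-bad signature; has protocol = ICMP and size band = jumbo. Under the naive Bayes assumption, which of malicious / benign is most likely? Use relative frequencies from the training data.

malicious: (85/104) × (80/85) × (8/85) × (64/85) × (70/85) × (21/85) ≈ 0.0110909
benign: (19/104) × (14/19) × (5/19) × (12/19) × (8/19) × (1/19) ≈ 0.000495817
Highest score → malicious.

malicious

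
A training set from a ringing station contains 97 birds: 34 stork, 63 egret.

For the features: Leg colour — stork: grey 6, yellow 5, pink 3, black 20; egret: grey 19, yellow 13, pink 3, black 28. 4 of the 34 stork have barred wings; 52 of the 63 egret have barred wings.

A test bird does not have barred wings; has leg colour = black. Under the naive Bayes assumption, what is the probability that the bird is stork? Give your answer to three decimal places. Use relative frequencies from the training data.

0.783

stork: (34/97) × (20/34) × (30/34) ≈ 0.181928
egret: (63/97) × (28/63) × (11/63) ≈ 0.0504009
P(stork | x) = 0.181928 / 0.2323289 ≈ 0.783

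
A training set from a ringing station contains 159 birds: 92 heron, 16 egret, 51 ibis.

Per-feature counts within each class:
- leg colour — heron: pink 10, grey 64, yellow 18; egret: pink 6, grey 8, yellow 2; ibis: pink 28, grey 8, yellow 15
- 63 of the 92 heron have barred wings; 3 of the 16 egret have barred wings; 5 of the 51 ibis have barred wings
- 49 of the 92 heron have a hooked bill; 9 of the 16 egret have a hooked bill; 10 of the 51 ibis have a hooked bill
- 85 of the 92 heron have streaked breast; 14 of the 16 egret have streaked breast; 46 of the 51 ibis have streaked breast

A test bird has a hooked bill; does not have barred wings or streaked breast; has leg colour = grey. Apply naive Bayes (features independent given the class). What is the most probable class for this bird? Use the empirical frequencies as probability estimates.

heron

heron: (92/159) × (64/92) × (29/92) × (49/92) × (7/92) ≈ 0.00514176
egret: (16/159) × (8/16) × (13/16) × (9/16) × (2/16) ≈ 0.00287441
ibis: (51/159) × (8/51) × (46/51) × (10/51) × (5/51) ≈ 0.000872389
Highest score → heron.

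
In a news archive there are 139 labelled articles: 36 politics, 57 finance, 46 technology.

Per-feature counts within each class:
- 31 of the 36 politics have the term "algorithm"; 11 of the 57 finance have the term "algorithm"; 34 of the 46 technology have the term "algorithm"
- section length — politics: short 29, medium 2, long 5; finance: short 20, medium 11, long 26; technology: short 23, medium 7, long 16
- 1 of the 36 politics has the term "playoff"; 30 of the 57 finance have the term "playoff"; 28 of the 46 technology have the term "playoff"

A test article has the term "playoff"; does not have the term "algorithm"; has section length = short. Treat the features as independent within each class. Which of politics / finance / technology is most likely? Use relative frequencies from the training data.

finance

politics: (36/139) × (5/36) × (29/36) × (1/36) ≈ 0.000804912
finance: (57/139) × (46/57) × (20/57) × (30/57) ≈ 0.0611145
technology: (46/139) × (12/46) × (23/46) × (28/46) ≈ 0.0262746
Highest score → finance.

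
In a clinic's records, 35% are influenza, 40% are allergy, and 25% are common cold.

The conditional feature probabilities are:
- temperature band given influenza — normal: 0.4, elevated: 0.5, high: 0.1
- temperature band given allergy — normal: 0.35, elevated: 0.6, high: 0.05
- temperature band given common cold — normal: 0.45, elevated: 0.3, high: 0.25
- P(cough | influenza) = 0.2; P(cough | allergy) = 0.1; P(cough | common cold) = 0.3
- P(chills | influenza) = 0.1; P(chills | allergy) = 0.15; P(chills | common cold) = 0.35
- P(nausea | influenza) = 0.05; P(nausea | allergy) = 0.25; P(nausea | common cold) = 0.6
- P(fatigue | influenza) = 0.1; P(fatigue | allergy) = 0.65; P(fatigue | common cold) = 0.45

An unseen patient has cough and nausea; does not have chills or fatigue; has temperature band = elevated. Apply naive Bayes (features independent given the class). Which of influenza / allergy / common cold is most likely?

influenza: 0.35 × 0.5 × 0.2 × (1−0.1) × 0.05 × (1−0.1) = 0.0014175
allergy: 0.4 × 0.6 × 0.1 × (1−0.15) × 0.25 × (1−0.65) = 0.001785
common cold: 0.25 × 0.3 × 0.3 × (1−0.35) × 0.6 × (1−0.45) = 0.00482625
Highest score → common cold.

common cold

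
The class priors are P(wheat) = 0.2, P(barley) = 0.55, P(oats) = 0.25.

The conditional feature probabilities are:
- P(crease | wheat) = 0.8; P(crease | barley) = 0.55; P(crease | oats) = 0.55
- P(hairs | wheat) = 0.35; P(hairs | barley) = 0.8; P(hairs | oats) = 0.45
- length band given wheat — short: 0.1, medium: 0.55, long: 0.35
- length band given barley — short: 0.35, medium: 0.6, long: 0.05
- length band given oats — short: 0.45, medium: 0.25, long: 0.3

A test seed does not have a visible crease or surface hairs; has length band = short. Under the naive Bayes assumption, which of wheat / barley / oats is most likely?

oats

wheat: 0.2 × (1−0.8) × (1−0.35) × 0.1 = 0.0026
barley: 0.55 × (1−0.55) × (1−0.8) × 0.35 = 0.017325
oats: 0.25 × (1−0.55) × (1−0.45) × 0.45 = 0.02784375
Highest score → oats.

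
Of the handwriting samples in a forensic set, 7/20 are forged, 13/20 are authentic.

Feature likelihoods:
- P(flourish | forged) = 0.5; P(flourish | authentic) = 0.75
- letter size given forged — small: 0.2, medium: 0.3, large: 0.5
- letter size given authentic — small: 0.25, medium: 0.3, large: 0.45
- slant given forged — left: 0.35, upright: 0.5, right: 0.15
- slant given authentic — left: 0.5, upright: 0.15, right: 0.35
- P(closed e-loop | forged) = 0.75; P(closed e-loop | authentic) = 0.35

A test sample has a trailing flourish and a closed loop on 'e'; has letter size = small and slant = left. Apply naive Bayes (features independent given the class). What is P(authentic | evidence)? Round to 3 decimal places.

forged: 0.35 × 0.5 × 0.2 × 0.35 × 0.75 = 0.0091875
authentic: 0.65 × 0.75 × 0.25 × 0.5 × 0.35 = 0.021328125
P(authentic | x) = 0.021328125 / 0.030515625 ≈ 0.699

0.699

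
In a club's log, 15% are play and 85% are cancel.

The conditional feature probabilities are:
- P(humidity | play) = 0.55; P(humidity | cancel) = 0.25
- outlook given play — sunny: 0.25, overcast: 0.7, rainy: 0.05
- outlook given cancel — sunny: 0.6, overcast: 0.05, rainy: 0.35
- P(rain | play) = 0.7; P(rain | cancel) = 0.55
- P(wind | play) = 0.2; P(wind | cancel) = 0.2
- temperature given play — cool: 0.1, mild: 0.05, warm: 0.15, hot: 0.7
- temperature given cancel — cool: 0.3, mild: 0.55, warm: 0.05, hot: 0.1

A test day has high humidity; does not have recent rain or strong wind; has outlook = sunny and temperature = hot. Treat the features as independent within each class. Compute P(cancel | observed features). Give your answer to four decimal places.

play: 0.15 × 0.55 × 0.25 × (1−0.7) × (1−0.2) × 0.7 = 0.003465
cancel: 0.85 × 0.25 × 0.6 × (1−0.55) × (1−0.2) × 0.1 = 0.00459
P(cancel | x) = 0.00459 / 0.008055 ≈ 0.5698

0.5698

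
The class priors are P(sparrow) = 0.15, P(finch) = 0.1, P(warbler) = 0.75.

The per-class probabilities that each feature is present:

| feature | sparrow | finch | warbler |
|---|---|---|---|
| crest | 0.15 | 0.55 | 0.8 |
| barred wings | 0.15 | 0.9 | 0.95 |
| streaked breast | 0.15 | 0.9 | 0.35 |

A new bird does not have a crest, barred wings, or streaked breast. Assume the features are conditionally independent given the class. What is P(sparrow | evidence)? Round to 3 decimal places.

0.945

sparrow: 0.15 × (1−0.15) × (1−0.15) × (1−0.15) = 0.09211875
finch: 0.1 × (1−0.55) × (1−0.9) × (1−0.9) = 0.00045
warbler: 0.75 × (1−0.8) × (1−0.95) × (1−0.35) = 0.004875
P(sparrow | x) = 0.09211875 / 0.09744375 ≈ 0.945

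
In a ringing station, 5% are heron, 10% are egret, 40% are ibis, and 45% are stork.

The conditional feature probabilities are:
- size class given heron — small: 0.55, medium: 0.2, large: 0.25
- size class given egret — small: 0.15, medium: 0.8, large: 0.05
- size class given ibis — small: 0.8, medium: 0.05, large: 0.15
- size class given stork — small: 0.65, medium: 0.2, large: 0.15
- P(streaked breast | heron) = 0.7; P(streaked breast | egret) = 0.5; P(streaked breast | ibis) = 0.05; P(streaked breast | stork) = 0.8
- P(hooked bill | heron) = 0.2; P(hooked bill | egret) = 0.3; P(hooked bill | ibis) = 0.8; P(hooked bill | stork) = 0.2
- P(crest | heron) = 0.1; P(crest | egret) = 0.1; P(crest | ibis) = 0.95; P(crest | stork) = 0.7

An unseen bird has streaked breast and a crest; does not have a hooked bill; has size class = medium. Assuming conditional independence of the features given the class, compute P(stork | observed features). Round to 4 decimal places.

heron: 0.05 × 0.2 × 0.7 × (1−0.2) × 0.1 = 0.00056
egret: 0.1 × 0.8 × 0.5 × (1−0.3) × 0.1 = 0.0028
ibis: 0.4 × 0.05 × 0.05 × (1−0.8) × 0.95 = 0.00019
stork: 0.45 × 0.2 × 0.8 × (1−0.2) × 0.7 = 0.04032
P(stork | x) = 0.04032 / 0.04387 ≈ 0.9191

0.9191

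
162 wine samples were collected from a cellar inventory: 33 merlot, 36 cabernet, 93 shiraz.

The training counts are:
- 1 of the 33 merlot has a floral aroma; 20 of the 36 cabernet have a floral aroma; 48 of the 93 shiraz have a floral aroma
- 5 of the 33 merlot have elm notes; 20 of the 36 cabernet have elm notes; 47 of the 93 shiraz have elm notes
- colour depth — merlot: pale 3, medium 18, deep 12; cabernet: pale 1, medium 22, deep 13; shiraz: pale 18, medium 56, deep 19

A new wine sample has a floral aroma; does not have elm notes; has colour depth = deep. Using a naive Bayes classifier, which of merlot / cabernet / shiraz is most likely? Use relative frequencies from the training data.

merlot: (33/162) × (1/33) × (28/33) × (12/33) ≈ 0.00190457
cabernet: (36/162) × (20/36) × (16/36) × (13/36) ≈ 0.0198141
shiraz: (93/162) × (48/93) × (46/93) × (19/93) ≈ 0.0299414
Highest score → shiraz.

shiraz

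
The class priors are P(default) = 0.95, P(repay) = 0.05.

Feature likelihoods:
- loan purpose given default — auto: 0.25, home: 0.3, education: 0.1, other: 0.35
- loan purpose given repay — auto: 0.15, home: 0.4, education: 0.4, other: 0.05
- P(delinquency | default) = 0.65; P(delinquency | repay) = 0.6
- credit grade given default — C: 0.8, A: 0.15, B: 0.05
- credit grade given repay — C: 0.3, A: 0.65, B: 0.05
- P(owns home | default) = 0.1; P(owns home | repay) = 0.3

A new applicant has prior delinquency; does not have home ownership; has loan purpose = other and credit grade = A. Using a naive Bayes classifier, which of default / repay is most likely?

default: 0.95 × 0.35 × 0.65 × 0.15 × (1−0.1) = 0.029176875
repay: 0.05 × 0.05 × 0.6 × 0.65 × (1−0.3) = 0.0006825
Highest score → default.

default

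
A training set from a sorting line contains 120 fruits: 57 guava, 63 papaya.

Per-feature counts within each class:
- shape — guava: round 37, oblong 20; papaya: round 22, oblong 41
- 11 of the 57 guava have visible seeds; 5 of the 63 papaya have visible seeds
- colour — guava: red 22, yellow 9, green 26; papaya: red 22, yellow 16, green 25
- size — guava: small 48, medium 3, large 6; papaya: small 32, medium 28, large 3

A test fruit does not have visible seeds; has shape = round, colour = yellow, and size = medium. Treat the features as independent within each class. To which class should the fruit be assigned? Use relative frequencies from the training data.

papaya

guava: (57/120) × (37/57) × (46/57) × (9/57) × (3/57) ≈ 0.00206784
papaya: (63/120) × (22/63) × (58/63) × (16/63) × (28/63) ≈ 0.0190514
Highest score → papaya.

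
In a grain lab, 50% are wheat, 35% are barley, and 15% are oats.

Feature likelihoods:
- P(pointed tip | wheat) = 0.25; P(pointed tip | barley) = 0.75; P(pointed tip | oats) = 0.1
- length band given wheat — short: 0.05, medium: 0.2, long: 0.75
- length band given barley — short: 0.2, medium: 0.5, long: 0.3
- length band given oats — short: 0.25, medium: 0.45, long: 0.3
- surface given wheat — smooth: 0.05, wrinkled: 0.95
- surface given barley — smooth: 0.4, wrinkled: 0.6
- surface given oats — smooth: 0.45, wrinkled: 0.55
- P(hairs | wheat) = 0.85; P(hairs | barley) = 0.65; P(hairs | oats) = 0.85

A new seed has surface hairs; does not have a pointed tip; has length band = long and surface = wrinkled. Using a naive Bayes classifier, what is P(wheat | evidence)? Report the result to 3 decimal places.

wheat: 0.5 × (1−0.25) × 0.75 × 0.95 × 0.85 = 0.227109375
barley: 0.35 × (1−0.75) × 0.3 × 0.6 × 0.65 = 0.0102375
oats: 0.15 × (1−0.1) × 0.3 × 0.55 × 0.85 = 0.01893375
P(wheat | x) = 0.227109375 / 0.256280625 ≈ 0.886

0.886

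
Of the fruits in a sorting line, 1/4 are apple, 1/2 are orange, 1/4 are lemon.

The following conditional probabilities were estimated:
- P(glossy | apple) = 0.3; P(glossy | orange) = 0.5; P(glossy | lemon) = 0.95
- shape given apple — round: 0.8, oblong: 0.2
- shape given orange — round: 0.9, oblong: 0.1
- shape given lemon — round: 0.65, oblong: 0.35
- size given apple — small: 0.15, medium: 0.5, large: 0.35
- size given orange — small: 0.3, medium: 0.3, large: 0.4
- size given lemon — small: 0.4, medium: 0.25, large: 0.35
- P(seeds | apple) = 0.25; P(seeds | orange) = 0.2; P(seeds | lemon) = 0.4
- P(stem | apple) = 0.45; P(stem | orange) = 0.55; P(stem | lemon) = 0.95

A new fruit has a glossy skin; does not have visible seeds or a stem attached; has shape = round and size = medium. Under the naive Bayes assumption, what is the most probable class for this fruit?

apple: 0.25 × 0.3 × 0.8 × 0.5 × (1−0.25) × (1−0.45) = 0.012375
orange: 0.5 × 0.5 × 0.9 × 0.3 × (1−0.2) × (1−0.55) = 0.0243
lemon: 0.25 × 0.95 × 0.65 × 0.25 × (1−0.4) × (1−0.95) = 0.0011578125
Highest score → orange.

orange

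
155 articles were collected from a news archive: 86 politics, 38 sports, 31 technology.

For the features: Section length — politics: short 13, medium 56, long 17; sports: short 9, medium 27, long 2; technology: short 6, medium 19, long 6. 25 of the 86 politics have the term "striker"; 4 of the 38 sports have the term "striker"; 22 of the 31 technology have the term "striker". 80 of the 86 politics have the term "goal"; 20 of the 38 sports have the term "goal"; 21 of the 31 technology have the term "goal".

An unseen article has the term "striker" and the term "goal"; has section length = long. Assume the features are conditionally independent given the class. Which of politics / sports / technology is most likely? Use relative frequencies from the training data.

politics

politics: (86/155) × (17/86) × (25/86) × (80/86) ≈ 0.0296586
sports: (38/155) × (2/38) × (4/38) × (20/38) ≈ 0.00071486
technology: (31/155) × (6/31) × (22/31) × (21/31) ≈ 0.0186096
Highest score → politics.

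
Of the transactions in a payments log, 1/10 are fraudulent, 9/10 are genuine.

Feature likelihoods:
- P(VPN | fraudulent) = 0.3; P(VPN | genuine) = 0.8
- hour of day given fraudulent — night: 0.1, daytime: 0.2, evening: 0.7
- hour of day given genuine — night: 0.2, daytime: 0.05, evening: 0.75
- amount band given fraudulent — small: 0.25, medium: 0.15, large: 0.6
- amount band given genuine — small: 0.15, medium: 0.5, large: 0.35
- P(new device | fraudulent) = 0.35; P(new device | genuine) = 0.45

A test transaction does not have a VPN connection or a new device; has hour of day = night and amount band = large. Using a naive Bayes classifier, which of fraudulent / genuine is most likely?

genuine

fraudulent: 0.1 × (1−0.3) × 0.1 × 0.6 × (1−0.35) = 0.00273
genuine: 0.9 × (1−0.8) × 0.2 × 0.35 × (1−0.45) = 0.00693
Highest score → genuine.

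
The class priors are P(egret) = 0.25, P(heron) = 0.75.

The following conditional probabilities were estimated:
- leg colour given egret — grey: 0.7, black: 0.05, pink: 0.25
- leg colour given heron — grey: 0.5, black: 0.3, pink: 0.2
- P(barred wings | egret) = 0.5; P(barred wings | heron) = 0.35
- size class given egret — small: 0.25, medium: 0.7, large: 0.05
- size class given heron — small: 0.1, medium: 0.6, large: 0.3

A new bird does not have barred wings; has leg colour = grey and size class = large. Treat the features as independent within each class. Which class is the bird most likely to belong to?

heron

egret: 0.25 × 0.7 × (1−0.5) × 0.05 = 0.004375
heron: 0.75 × 0.5 × (1−0.35) × 0.3 = 0.073125
Highest score → heron.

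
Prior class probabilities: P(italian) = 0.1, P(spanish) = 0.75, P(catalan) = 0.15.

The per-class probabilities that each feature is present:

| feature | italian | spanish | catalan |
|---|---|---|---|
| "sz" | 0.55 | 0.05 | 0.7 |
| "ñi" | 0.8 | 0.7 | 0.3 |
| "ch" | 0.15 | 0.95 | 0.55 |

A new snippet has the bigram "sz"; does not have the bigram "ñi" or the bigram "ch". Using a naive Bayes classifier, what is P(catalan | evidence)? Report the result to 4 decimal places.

0.7694

italian: 0.1 × 0.55 × (1−0.8) × (1−0.15) = 0.00935
spanish: 0.75 × 0.05 × (1−0.7) × (1−0.95) = 0.0005625
catalan: 0.15 × 0.7 × (1−0.3) × (1−0.55) = 0.033075
P(catalan | x) = 0.033075 / 0.0429875 ≈ 0.7694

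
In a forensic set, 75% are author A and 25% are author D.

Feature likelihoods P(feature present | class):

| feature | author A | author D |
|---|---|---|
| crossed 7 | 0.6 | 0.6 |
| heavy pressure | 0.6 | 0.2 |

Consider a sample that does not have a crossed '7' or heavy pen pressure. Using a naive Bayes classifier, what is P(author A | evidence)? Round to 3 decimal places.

author A: 0.75 × (1−0.6) × (1−0.6) = 0.12
author D: 0.25 × (1−0.6) × (1−0.2) = 0.08
P(author A | x) = 0.12 / 0.2 ≈ 0.600

0.600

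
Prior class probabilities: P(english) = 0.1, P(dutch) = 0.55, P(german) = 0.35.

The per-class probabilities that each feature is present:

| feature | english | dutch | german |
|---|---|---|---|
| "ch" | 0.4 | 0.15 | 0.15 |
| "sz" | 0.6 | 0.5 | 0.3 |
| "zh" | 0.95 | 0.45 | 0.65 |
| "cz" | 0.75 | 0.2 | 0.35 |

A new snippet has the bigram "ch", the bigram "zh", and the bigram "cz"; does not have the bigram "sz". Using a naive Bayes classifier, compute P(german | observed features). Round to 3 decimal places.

0.356

english: 0.1 × 0.4 × (1−0.6) × 0.95 × 0.75 = 0.0114
dutch: 0.55 × 0.15 × (1−0.5) × 0.45 × 0.2 = 0.0037125
german: 0.35 × 0.15 × (1−0.3) × 0.65 × 0.35 = 0.008360625
P(german | x) = 0.008360625 / 0.023473125 ≈ 0.356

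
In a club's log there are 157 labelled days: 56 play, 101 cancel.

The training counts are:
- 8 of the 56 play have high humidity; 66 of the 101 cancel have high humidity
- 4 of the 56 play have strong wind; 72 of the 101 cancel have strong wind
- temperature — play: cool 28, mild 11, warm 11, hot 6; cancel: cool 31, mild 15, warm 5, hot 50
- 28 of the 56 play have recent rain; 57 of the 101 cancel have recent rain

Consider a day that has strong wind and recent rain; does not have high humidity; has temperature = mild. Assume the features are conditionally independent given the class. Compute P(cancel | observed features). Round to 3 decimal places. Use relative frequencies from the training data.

play: (56/157) × (48/56) × (4/56) × (11/56) × (28/56) ≈ 0.00214481
cancel: (101/157) × (35/101) × (72/101) × (15/101) × (57/101) ≈ 0.01332
P(cancel | x) = 0.01332 / 0.01546481 ≈ 0.861

0.861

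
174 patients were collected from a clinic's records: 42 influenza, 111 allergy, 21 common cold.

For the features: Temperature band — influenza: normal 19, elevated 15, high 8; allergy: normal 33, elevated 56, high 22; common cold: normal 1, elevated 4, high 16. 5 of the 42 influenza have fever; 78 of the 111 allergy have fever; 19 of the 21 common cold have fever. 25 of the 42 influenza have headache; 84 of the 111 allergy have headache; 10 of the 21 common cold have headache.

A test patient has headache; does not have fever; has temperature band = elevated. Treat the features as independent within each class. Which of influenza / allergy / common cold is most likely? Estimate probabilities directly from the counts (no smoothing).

influenza: (42/174) × (15/42) × (37/42) × (25/42) ≈ 0.0452049
allergy: (111/174) × (56/111) × (33/111) × (84/111) ≈ 0.0724079
common cold: (21/174) × (4/21) × (2/21) × (10/21) ≈ 0.00104256
Highest score → allergy.

allergy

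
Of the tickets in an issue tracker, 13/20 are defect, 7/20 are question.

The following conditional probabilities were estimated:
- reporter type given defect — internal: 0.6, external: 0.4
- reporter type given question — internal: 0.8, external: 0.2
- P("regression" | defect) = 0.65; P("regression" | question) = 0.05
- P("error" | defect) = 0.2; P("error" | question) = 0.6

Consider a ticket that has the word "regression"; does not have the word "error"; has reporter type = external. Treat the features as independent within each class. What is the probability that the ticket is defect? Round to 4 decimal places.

defect: 0.65 × 0.4 × 0.65 × (1−0.2) = 0.1352
question: 0.35 × 0.2 × 0.05 × (1−0.6) = 0.0014
P(defect | x) = 0.1352 / 0.1366 ≈ 0.9898

0.9898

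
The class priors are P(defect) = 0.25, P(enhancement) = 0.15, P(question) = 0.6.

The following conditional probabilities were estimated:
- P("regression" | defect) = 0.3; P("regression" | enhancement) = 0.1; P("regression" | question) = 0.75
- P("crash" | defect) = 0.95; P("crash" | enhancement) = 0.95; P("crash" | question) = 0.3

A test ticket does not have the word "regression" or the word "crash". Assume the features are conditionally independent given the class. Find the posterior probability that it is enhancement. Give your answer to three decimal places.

0.056

defect: 0.25 × (1−0.3) × (1−0.95) = 0.00875
enhancement: 0.15 × (1−0.1) × (1−0.95) = 0.00675
question: 0.6 × (1−0.75) × (1−0.3) = 0.105
P(enhancement | x) = 0.00675 / 0.1205 ≈ 0.056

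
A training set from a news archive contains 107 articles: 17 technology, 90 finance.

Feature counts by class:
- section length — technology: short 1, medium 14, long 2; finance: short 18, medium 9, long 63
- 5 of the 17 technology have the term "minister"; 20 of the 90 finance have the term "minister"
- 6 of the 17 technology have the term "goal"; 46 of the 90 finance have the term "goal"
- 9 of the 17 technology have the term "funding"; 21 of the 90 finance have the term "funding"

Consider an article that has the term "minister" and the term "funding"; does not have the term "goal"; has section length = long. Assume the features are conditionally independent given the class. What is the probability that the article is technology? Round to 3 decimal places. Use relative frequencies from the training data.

0.112

technology: (17/107) × (2/17) × (5/17) × (11/17) × (9/17) ≈ 0.00188324
finance: (90/107) × (63/90) × (20/90) × (44/90) × (21/90) ≈ 0.0149256
P(technology | x) = 0.00188324 / 0.01680884 ≈ 0.112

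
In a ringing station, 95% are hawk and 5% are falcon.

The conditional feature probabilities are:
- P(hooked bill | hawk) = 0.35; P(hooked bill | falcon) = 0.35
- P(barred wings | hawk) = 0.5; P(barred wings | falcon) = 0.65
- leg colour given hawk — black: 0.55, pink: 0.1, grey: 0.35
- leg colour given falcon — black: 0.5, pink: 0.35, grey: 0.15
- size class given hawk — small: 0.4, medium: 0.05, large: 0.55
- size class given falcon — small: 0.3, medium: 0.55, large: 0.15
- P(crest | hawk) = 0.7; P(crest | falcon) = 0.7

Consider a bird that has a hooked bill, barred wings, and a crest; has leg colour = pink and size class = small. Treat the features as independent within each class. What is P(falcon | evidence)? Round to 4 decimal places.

hawk: 0.95 × 0.35 × 0.5 × 0.1 × 0.4 × 0.7 = 0.004655
falcon: 0.05 × 0.35 × 0.65 × 0.35 × 0.3 × 0.7 = 0.0008360625
P(falcon | x) = 0.0008360625 / 0.0054910625 ≈ 0.1523

0.1523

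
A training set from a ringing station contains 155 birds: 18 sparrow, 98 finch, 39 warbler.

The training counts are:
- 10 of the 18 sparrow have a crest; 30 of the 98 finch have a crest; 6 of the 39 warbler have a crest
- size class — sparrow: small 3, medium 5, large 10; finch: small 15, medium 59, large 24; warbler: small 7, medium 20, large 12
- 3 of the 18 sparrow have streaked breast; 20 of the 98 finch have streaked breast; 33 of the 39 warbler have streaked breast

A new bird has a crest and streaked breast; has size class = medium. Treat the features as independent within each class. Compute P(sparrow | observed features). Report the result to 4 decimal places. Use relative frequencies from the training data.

0.0686

sparrow: (18/155) × (10/18) × (5/18) × (3/18) ≈ 0.00298686
finch: (98/155) × (30/98) × (59/98) × (20/98) ≈ 0.0237804
warbler: (39/155) × (6/39) × (20/39) × (33/39) ≈ 0.0167971
P(sparrow | x) = 0.00298686 / 0.04356436 ≈ 0.0686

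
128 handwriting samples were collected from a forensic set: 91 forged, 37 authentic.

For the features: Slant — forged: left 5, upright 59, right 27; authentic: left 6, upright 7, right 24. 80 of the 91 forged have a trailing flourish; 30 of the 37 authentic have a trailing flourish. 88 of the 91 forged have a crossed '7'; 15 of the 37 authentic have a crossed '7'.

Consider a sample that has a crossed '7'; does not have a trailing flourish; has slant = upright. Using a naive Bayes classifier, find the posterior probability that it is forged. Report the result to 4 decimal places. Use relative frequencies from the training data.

0.9278

forged: (91/128) × (59/91) × (11/91) × (88/91) ≈ 0.0538809
authentic: (37/128) × (7/37) × (7/37) × (15/37) ≈ 0.00419444
P(forged | x) = 0.0538809 / 0.05807534 ≈ 0.9278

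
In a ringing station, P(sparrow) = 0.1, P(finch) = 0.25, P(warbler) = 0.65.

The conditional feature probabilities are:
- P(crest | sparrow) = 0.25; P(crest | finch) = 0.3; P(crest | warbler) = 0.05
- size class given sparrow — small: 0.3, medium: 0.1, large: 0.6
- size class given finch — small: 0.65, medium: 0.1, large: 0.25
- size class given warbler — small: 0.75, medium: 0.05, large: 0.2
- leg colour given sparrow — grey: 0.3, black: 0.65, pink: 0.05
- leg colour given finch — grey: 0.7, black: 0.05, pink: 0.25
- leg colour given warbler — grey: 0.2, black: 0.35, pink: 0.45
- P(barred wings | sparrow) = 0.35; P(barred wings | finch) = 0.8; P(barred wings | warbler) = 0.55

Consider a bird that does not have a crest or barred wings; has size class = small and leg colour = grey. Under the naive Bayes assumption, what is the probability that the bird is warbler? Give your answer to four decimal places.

0.6723

sparrow: 0.1 × (1−0.25) × 0.3 × 0.3 × (1−0.35) = 0.0043875
finch: 0.25 × (1−0.3) × 0.65 × 0.7 × (1−0.8) = 0.015925
warbler: 0.65 × (1−0.05) × 0.75 × 0.2 × (1−0.55) = 0.04168125
P(warbler | x) = 0.04168125 / 0.06199375 ≈ 0.6723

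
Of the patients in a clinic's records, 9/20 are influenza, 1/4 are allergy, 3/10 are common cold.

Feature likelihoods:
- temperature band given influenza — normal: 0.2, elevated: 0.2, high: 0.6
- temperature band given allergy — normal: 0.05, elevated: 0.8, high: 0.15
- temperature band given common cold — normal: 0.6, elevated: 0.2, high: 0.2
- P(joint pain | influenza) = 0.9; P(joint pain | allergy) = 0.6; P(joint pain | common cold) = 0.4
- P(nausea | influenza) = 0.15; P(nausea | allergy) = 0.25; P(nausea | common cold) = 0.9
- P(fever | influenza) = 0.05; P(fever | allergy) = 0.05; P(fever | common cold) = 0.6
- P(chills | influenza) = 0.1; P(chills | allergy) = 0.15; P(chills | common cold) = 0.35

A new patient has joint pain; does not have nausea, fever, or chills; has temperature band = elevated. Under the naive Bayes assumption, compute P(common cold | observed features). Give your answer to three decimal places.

0.005

influenza: 0.45 × 0.2 × 0.9 × (1−0.15) × (1−0.05) × (1−0.1) = 0.05886675
allergy: 0.25 × 0.8 × 0.6 × (1−0.25) × (1−0.05) × (1−0.15) = 0.072675
common cold: 0.3 × 0.2 × 0.4 × (1−0.9) × (1−0.6) × (1−0.35) = 0.000624
P(common cold | x) = 0.000624 / 0.13216575 ≈ 0.005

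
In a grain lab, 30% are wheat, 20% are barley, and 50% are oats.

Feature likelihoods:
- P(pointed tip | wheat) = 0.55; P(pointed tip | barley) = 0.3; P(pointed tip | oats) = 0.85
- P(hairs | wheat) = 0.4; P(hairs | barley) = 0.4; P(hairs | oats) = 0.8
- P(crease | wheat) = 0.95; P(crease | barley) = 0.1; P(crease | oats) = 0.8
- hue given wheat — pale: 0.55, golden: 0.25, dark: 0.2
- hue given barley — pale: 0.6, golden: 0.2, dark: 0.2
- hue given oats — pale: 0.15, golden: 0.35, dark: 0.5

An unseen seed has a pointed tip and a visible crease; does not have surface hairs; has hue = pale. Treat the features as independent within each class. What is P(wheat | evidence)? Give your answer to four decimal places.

wheat: 0.3 × 0.55 × (1−0.4) × 0.95 × 0.55 = 0.0517275
barley: 0.2 × 0.3 × (1−0.4) × 0.1 × 0.6 = 0.00216
oats: 0.5 × 0.85 × (1−0.8) × 0.8 × 0.15 = 0.0102
P(wheat | x) = 0.0517275 / 0.0640875 ≈ 0.8071

0.8071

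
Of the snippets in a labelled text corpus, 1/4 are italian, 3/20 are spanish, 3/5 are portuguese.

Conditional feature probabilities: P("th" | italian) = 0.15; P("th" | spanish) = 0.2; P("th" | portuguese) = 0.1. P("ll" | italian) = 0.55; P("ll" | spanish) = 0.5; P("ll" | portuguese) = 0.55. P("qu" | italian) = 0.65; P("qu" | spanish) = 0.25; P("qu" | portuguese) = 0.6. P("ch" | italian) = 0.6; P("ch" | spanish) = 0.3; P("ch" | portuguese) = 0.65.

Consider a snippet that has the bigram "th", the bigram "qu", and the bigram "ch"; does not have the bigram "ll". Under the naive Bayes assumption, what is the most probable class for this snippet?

italian: 0.25 × 0.15 × (1−0.55) × 0.65 × 0.6 = 0.00658125
spanish: 0.15 × 0.2 × (1−0.5) × 0.25 × 0.3 = 0.001125
portuguese: 0.6 × 0.1 × (1−0.55) × 0.6 × 0.65 = 0.01053
Highest score → portuguese.

portuguese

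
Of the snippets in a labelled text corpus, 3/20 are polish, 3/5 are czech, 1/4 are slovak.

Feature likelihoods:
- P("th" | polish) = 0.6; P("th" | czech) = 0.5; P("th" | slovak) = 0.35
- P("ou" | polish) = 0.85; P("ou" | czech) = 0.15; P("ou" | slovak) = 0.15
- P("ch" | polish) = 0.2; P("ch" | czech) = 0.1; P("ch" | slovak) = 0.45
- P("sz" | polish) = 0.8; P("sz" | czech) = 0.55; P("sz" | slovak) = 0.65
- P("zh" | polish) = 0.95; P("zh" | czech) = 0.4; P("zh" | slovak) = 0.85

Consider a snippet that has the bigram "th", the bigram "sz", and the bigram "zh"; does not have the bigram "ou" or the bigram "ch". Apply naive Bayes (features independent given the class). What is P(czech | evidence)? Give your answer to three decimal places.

0.621

polish: 0.15 × 0.6 × (1−0.85) × (1−0.2) × 0.8 × 0.95 = 0.008208
czech: 0.6 × 0.5 × (1−0.15) × (1−0.1) × 0.55 × 0.4 = 0.05049
slovak: 0.25 × 0.35 × (1−0.15) × (1−0.45) × 0.65 × 0.85 = 0.022600703125
P(czech | x) = 0.05049 / 0.081298703125 ≈ 0.621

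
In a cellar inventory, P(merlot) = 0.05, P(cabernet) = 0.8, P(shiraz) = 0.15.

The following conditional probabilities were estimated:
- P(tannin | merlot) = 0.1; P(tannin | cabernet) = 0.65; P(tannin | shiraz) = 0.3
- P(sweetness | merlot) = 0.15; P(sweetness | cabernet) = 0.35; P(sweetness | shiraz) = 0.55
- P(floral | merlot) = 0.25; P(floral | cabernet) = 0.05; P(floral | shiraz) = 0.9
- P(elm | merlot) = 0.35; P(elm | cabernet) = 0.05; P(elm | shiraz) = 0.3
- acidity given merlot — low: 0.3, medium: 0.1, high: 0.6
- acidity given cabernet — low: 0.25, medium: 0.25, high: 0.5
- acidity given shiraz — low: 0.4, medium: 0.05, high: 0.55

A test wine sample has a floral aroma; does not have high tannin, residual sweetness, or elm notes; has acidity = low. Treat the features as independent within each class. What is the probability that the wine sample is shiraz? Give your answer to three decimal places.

merlot: 0.05 × (1−0.1) × (1−0.15) × 0.25 × (1−0.35) × 0.3 = 0.0018646875
cabernet: 0.8 × (1−0.65) × (1−0.35) × 0.05 × (1−0.05) × 0.25 = 0.00216125
shiraz: 0.15 × (1−0.3) × (1−0.55) × 0.9 × (1−0.3) × 0.4 = 0.011907
P(shiraz | x) = 0.011907 / 0.0159329375 ≈ 0.747

0.747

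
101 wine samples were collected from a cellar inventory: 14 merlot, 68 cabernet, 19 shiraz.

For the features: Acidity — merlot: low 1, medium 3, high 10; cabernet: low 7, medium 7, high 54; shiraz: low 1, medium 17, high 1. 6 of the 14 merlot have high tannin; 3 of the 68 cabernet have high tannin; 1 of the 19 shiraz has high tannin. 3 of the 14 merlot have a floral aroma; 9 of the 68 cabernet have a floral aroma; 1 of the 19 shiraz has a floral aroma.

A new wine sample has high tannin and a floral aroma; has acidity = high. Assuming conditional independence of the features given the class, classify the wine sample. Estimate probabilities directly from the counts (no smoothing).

merlot: (14/101) × (10/14) × (6/14) × (3/14) ≈ 0.00909275
cabernet: (68/101) × (54/68) × (3/68) × (9/68) ≈ 0.0031219
shiraz: (19/101) × (1/19) × (1/19) × (1/19) ≈ 0.0000274266
Highest score → merlot.

merlot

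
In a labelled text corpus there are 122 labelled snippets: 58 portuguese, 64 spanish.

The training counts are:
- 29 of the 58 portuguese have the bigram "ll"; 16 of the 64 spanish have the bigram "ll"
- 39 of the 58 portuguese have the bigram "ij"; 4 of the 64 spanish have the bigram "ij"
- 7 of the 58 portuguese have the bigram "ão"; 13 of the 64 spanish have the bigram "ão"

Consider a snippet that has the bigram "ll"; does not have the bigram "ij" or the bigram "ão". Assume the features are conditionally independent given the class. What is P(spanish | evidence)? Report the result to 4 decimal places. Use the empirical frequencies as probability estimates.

0.5886

portuguese: (58/122) × (29/58) × (19/58) × (51/58) ≈ 0.0684709
spanish: (64/122) × (16/64) × (60/64) × (51/64) ≈ 0.0979764
P(spanish | x) = 0.0979764 / 0.1664473 ≈ 0.5886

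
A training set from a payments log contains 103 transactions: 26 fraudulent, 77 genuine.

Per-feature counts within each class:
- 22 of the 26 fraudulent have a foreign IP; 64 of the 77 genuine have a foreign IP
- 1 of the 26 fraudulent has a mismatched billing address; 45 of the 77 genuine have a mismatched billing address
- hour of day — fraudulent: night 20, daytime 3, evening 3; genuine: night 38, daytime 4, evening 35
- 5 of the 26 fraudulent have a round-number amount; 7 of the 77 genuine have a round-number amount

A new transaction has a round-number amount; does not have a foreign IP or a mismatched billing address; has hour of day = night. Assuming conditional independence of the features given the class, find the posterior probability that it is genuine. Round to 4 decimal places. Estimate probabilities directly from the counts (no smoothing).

0.2987

fraudulent: (26/103) × (4/26) × (25/26) × (20/26) × (5/26) ≈ 0.00552386
genuine: (77/103) × (13/77) × (32/77) × (38/77) × (7/77) ≈ 0.00235324
P(genuine | x) = 0.00235324 / 0.0078771 ≈ 0.2987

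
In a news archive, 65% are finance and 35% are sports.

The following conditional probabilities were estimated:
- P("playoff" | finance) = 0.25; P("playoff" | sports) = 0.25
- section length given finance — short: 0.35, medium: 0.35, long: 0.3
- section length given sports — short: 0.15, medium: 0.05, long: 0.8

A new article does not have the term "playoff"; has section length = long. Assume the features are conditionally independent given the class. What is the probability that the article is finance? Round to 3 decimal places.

finance: 0.65 × (1−0.25) × 0.3 = 0.14625
sports: 0.35 × (1−0.25) × 0.8 = 0.21
P(finance | x) = 0.14625 / 0.35625 ≈ 0.411

0.411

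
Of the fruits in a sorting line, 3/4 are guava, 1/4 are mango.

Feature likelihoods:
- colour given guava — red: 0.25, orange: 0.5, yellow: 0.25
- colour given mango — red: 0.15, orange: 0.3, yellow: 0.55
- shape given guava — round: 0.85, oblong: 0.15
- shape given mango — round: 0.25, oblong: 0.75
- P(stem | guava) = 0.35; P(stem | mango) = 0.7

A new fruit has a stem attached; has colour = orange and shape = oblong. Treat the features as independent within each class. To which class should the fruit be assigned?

guava: 0.75 × 0.5 × 0.15 × 0.35 = 0.0196875
mango: 0.25 × 0.3 × 0.75 × 0.7 = 0.039375
Highest score → mango.

mango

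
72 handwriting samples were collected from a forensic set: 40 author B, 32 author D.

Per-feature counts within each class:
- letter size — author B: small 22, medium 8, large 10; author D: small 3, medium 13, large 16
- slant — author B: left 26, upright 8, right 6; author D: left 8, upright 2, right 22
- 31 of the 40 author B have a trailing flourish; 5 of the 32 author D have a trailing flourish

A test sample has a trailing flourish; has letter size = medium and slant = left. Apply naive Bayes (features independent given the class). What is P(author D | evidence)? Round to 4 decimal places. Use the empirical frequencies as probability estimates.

0.1119

author B: (40/72) × (8/40) × (26/40) × (31/40) ≈ 0.0559722
author D: (32/72) × (13/32) × (8/32) × (5/32) ≈ 0.00705295
P(author D | x) = 0.00705295 / 0.06302515 ≈ 0.1119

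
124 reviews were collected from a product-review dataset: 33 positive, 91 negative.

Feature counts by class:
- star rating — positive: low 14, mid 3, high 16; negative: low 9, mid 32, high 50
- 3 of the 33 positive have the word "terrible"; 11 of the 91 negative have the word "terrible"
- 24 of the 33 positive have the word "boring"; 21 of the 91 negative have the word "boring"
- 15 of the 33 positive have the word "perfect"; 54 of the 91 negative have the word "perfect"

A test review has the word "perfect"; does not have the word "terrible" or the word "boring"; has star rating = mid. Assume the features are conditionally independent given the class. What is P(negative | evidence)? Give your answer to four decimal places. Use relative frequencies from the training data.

positive: (33/124) × (3/33) × (30/33) × (9/33) × (15/33) ≈ 0.00272655
negative: (91/124) × (32/91) × (80/91) × (70/91) × (54/91) ≈ 0.103559
P(negative | x) = 0.103559 / 0.10628555 ≈ 0.9743

0.9743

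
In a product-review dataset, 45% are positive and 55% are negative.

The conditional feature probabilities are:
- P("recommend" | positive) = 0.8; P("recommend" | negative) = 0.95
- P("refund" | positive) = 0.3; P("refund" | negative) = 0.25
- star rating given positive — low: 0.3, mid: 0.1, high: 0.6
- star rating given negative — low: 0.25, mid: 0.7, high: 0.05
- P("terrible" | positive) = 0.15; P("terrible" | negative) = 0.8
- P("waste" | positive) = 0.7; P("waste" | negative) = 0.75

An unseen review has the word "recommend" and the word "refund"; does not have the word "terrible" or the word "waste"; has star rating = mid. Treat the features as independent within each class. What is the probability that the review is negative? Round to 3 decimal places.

positive: 0.45 × 0.8 × 0.3 × 0.1 × (1−0.15) × (1−0.7) = 0.002754
negative: 0.55 × 0.95 × 0.25 × 0.7 × (1−0.8) × (1−0.75) = 0.004571875
P(negative | x) = 0.004571875 / 0.007325875 ≈ 0.624

0.624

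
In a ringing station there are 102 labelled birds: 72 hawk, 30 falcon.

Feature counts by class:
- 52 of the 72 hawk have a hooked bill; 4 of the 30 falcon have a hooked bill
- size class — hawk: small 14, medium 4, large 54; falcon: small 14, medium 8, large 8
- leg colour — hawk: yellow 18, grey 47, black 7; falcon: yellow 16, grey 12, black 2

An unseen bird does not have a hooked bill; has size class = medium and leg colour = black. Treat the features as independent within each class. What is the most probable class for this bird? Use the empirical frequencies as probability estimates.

hawk: (72/102) × (20/72) × (4/72) × (7/72) ≈ 0.00105907
falcon: (30/102) × (26/30) × (8/30) × (2/30) ≈ 0.00453159
Highest score → falcon.

falcon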